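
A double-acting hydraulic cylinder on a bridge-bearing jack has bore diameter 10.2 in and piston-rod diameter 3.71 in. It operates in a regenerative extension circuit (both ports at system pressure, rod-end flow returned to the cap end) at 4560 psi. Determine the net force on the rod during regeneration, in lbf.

F ≈ 49300 lbf

With equal pressure on both faces, forces on the annular region cancel; the net push is pressure × rod cross-section.
Rod cross-section A_rod = π/4 × (3.71 in)² = 10.81 in^2
F = P × A_rod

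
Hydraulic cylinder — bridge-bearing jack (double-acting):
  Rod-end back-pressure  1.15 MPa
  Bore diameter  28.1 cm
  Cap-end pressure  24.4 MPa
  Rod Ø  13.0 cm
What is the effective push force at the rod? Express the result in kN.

Cap-side area A_cap = π/4 × (28.1 cm)² = 620.2 cm^2
Rod-side annular area A_ann = π/4 × (28.1² − 13.0²) = 487.4 cm^2
Net thrust = P_cap·A_cap − P_rod·A_ann = 1513 kN − 56.05 kN

F ≈ 1460 kN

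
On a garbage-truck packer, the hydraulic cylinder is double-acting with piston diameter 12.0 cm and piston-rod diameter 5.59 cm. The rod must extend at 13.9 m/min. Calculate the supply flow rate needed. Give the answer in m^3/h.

Q ≈ 9.43 m^3/h

Cap-side area A_cap = π/4 × (12.0 cm)² = 113.1 cm^2
Q = A × v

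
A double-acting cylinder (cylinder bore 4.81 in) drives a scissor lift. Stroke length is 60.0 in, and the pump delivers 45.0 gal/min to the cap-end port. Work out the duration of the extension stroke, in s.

Cap-side area A_cap = π/4 × (4.81 in)² = 18.17 in^2
Swept volume V = A × L; t = V / Q = A·L / Q

t ≈ 6.29 s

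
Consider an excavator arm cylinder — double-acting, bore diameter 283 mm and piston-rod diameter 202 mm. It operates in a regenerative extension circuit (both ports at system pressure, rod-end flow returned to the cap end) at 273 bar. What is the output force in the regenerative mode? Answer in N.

With equal pressure on both faces, forces on the annular region cancel; the net push is pressure × rod cross-section.
Rod cross-section A_rod = π/4 × (202 mm)² = 32050 mm^2
F = P × A_rod

F ≈ 8.75e5 N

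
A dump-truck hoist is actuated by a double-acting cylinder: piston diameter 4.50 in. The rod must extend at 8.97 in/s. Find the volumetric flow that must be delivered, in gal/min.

Cap-side area A_cap = π/4 × (4.50 in)² = 15.90 in^2
Q = A × v

Q ≈ 37.1 gal/min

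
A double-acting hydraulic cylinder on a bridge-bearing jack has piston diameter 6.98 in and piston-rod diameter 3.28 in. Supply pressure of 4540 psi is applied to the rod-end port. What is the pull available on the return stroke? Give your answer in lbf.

F ≈ 1.35e5 lbf

Rod-side annular area A_ann = π/4 × (6.98² − 3.28²) = 29.82 in^2
On retraction the pressure acts on the annular area (bore minus rod).
F = P × A_ann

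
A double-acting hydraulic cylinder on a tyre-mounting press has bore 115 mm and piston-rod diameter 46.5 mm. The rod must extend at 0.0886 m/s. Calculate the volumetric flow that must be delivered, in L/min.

Cap-side area A_cap = π/4 × (115 mm)² = 10390 mm^2
Q = A × v

Q ≈ 55.2 L/min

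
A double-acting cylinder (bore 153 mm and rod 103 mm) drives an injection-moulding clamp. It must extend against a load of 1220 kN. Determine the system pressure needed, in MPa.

Cap-side area A_cap = π/4 × (153 mm)² = 18390 mm^2
P = F / A = 1220 kN / A

P ≈ 66.4 MPa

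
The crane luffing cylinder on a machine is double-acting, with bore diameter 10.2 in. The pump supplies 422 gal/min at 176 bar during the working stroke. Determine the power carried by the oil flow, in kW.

W ≈ 469 kW

Hydraulic power = P × Q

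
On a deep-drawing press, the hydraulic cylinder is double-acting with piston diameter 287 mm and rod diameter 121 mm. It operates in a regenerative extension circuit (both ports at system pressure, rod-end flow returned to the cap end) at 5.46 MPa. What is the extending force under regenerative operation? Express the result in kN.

With equal pressure on both faces, forces on the annular region cancel; the net push is pressure × rod cross-section.
Rod cross-section A_rod = π/4 × (121 mm)² = 11500 mm^2
F = P × A_rod

F ≈ 62.8 kN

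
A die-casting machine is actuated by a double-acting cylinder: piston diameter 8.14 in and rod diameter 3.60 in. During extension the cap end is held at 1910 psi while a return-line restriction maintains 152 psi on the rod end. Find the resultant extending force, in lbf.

Cap-side area A_cap = π/4 × (8.14 in)² = 52.04 in^2
Rod-side annular area A_ann = π/4 × (8.14² − 3.60²) = 41.86 in^2
Net thrust = P_cap·A_cap − P_rod·A_ann = 99400 lbf − 6363 lbf

F ≈ 93000 lbf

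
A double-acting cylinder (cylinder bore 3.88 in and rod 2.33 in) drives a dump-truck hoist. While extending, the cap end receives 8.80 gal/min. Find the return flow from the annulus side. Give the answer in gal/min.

Cap-side area A_cap = π/4 × (3.88 in)² = 11.82 in^2
Rod-side annular area A_ann = π/4 × (3.88² − 2.33²) = 7.560 in^2
Piston speed v = Q_in/A_cap; rod-end outflow Q_out = v × A_ann = Q_in × A_ann/A_cap.

Q_out ≈ 5.63 gal/min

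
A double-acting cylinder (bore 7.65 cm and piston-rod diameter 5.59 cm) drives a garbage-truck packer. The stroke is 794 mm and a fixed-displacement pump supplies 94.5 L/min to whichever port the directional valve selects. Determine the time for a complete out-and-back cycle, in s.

t ≈ 3.40 s

Cap-side area A_cap = π/4 × (7.65 cm)² = 45.96 cm^2
Rod-side annular area A_ann = π/4 × (7.65² − 5.59²) = 21.42 cm^2
t_ext = A_cap·L/Q = 2.317 s
t_ret = A_ann·L/Q = 1.080 s
t_cycle = t_ext + t_ret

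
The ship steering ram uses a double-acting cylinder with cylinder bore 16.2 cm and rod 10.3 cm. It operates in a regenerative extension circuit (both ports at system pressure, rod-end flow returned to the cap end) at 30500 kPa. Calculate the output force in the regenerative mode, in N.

F ≈ 2.54e5 N

With equal pressure on both faces, forces on the annular region cancel; the net push is pressure × rod cross-section.
Rod cross-section A_rod = π/4 × (10.3 cm)² = 83.32 cm^2
F = P × A_rod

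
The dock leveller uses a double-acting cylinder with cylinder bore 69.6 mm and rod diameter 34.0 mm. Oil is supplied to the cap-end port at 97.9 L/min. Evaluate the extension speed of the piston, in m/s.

Cap-side area A_cap = π/4 × (69.6 mm)² = 3805 mm^2
v = Q / A

v ≈ 0.429 m/s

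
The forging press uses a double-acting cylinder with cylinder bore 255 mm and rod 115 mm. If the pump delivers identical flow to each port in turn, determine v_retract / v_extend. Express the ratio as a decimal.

Cap-side area A_cap = π/4 × (255 mm)² = 51070 mm^2
Rod-side annular area A_ann = π/4 × (255² − 115²) = 40680 mm^2
For equal Q, v ∝ 1/A, so v_ret/v_ext = A_cap/A_ann.

v_ret/v_ext ≈ 1.26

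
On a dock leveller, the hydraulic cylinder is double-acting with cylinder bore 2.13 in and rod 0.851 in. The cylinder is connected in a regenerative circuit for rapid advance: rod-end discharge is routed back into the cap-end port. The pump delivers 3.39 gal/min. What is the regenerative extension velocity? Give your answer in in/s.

In regeneration the rod-end outflow joins the pump flow into the cap end, so the net volume the pump must supply per unit advance equals the rod cross-section area.
Rod cross-section A_rod = π/4 × (0.851 in)² = 0.5688 in^2
v = Q_pump / A_rod

v ≈ 22.9 in/s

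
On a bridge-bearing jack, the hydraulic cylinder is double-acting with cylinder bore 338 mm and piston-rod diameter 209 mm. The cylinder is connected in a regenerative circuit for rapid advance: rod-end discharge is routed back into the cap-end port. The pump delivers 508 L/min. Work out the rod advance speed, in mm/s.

v ≈ 247 mm/s

In regeneration the rod-end outflow joins the pump flow into the cap end, so the net volume the pump must supply per unit advance equals the rod cross-section area.
Rod cross-section A_rod = π/4 × (209 mm)² = 34310 mm^2
v = Q_pump / A_rod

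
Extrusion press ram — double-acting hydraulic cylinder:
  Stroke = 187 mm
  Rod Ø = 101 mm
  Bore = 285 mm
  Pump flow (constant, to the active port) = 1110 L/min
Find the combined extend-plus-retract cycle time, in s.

t ≈ 1.21 s

Cap-side area A_cap = π/4 × (285 mm)² = 63790 mm^2
Rod-side annular area A_ann = π/4 × (285² − 101²) = 55780 mm^2
t_ext = A_cap·L/Q = 0.6448 s
t_ret = A_ann·L/Q = 0.5639 s
t_cycle = t_ext + t_ret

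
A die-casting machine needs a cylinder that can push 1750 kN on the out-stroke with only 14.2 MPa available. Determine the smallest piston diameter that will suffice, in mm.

Extension force acts on the full piston face: F = P × (π/4)D².
D = √(4F / (πP)) = √(4 × 1750 kN / (π × 14.2 MPa))

D ≈ 396 mm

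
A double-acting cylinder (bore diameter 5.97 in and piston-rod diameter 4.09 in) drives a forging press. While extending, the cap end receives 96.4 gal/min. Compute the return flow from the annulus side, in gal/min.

Q_out ≈ 51.2 gal/min

Cap-side area A_cap = π/4 × (5.97 in)² = 27.99 in^2
Rod-side annular area A_ann = π/4 × (5.97² − 4.09²) = 14.85 in^2
Piston speed v = Q_in/A_cap; rod-end outflow Q_out = v × A_ann = Q_in × A_ann/A_cap.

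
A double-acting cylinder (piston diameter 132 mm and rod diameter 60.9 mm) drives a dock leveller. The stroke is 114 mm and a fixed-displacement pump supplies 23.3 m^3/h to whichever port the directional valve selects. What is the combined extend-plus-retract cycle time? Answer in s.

t ≈ 0.431 s

Cap-side area A_cap = π/4 × (132 mm)² = 13680 mm^2
Rod-side annular area A_ann = π/4 × (132² − 60.9²) = 10770 mm^2
t_ext = A_cap·L/Q = 0.2410 s
t_ret = A_ann·L/Q = 0.1897 s
t_cycle = t_ext + t_ret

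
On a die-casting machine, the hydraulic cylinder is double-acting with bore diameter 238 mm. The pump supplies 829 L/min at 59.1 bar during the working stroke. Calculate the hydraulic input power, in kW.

W ≈ 81.7 kW

Hydraulic power = P × Q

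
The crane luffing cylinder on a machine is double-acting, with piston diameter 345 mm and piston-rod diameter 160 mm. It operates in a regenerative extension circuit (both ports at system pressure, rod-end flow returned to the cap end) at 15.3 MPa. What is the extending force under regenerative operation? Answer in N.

F ≈ 3.08e5 N

With equal pressure on both faces, forces on the annular region cancel; the net push is pressure × rod cross-section.
Rod cross-section A_rod = π/4 × (160 mm)² = 20110 mm^2
F = P × A_rod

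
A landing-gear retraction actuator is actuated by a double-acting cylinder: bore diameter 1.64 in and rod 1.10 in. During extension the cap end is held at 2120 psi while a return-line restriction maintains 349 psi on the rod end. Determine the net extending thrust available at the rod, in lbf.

F ≈ 4070 lbf

Cap-side area A_cap = π/4 × (1.64 in)² = 2.112 in^2
Rod-side annular area A_ann = π/4 × (1.64² − 1.10²) = 1.162 in^2
Net thrust = P_cap·A_cap − P_rod·A_ann = 4478 lbf − 405.6 lbf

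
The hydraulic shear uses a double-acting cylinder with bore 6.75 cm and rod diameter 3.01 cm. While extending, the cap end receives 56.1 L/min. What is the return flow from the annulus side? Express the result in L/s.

Q_out ≈ 0.749 L/s

Cap-side area A_cap = π/4 × (6.75 cm)² = 35.78 cm^2
Rod-side annular area A_ann = π/4 × (6.75² − 3.01²) = 28.67 cm^2
Piston speed v = Q_in/A_cap; rod-end outflow Q_out = v × A_ann = Q_in × A_ann/A_cap.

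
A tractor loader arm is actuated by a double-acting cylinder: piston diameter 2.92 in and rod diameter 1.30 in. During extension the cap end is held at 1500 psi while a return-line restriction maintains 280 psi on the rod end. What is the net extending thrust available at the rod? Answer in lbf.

F ≈ 8540 lbf

Cap-side area A_cap = π/4 × (2.92 in)² = 6.697 in^2
Rod-side annular area A_ann = π/4 × (2.92² − 1.30²) = 5.369 in^2
Net thrust = P_cap·A_cap − P_rod·A_ann = 10040 lbf − 1503 lbf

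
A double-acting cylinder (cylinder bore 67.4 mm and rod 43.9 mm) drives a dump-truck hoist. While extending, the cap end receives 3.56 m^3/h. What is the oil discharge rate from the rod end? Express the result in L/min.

Cap-side area A_cap = π/4 × (67.4 mm)² = 3568 mm^2
Rod-side annular area A_ann = π/4 × (67.4² − 43.9²) = 2054 mm^2
Piston speed v = Q_in/A_cap; rod-end outflow Q_out = v × A_ann = Q_in × A_ann/A_cap.

Q_out ≈ 34.2 L/min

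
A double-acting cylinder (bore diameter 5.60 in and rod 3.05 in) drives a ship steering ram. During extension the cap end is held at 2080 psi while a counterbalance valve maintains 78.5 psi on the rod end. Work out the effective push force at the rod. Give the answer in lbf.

Cap-side area A_cap = π/4 × (5.60 in)² = 24.63 in^2
Rod-side annular area A_ann = π/4 × (5.60² − 3.05²) = 17.32 in^2
Net thrust = P_cap·A_cap − P_rod·A_ann = 51230 lbf − 1360 lbf

F ≈ 49900 lbf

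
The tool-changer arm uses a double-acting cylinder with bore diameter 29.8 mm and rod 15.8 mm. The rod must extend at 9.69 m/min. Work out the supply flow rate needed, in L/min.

Cap-side area A_cap = π/4 × (29.8 mm)² = 697.5 mm^2
Q = A × v

Q ≈ 6.76 L/min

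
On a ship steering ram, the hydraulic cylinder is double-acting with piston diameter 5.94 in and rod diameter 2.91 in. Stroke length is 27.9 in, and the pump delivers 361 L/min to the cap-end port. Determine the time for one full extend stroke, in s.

t ≈ 2.11 s

Cap-side area A_cap = π/4 × (5.94 in)² = 27.71 in^2
Swept volume V = A × L; t = V / Q = A·L / Q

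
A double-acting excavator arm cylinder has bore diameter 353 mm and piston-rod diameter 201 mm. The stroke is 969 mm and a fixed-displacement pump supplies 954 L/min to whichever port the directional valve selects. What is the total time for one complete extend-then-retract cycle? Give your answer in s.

Cap-side area A_cap = π/4 × (353 mm)² = 97870 mm^2
Rod-side annular area A_ann = π/4 × (353² − 201²) = 66140 mm^2
t_ext = A_cap·L/Q = 5.964 s
t_ret = A_ann·L/Q = 4.031 s
t_cycle = t_ext + t_ret

t ≈ 9.99 s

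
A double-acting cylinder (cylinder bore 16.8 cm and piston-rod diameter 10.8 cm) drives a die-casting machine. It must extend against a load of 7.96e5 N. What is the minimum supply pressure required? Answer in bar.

P ≈ 359 bar

Cap-side area A_cap = π/4 × (16.8 cm)² = 221.7 cm^2
P = F / A = 7.96e5 N / A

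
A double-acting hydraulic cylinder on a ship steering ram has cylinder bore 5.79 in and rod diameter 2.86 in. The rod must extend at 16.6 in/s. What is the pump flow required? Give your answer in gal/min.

Cap-side area A_cap = π/4 × (5.79 in)² = 26.33 in^2
Q = A × v

Q ≈ 114 gal/min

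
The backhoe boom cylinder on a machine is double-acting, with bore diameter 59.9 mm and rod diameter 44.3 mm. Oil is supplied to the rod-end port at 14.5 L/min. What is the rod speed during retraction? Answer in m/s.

v ≈ 0.189 m/s

Rod-side annular area A_ann = π/4 × (59.9² − 44.3²) = 1277 mm^2
Flow into the rod-end port fills the annular volume.
v = Q / A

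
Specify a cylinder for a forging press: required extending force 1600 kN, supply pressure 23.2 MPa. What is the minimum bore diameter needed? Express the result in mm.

D ≈ 296 mm

Extension force acts on the full piston face: F = P × (π/4)D².
D = √(4F / (πP)) = √(4 × 1600 kN / (π × 23.2 MPa))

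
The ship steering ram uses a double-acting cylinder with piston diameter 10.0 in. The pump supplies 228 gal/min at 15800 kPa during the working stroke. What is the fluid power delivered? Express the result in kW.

Hydraulic power = P × Q

W ≈ 227 kW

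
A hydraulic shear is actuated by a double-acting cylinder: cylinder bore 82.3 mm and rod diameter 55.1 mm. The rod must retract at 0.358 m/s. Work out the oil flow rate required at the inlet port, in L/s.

Rod-side annular area A_ann = π/4 × (82.3² − 55.1²) = 2935 mm^2
Q = A × v

Q ≈ 1.05 L/s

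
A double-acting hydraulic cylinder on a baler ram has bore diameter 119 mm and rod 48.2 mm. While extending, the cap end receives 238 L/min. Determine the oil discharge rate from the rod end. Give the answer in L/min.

Q_out ≈ 199 L/min

Cap-side area A_cap = π/4 × (119 mm)² = 11120 mm^2
Rod-side annular area A_ann = π/4 × (119² − 48.2²) = 9297 mm^2
Piston speed v = Q_in/A_cap; rod-end outflow Q_out = v × A_ann = Q_in × A_ann/A_cap.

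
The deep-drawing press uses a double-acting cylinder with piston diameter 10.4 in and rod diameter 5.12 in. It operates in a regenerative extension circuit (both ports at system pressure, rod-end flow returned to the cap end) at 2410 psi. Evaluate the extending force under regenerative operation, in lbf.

With equal pressure on both faces, forces on the annular region cancel; the net push is pressure × rod cross-section.
Rod cross-section A_rod = π/4 × (5.12 in)² = 20.59 in^2
F = P × A_rod

F ≈ 49600 lbf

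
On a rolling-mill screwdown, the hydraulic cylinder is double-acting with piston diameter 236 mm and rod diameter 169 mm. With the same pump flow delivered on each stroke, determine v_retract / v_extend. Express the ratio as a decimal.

v_ret/v_ext ≈ 2.05

Cap-side area A_cap = π/4 × (236 mm)² = 43740 mm^2
Rod-side annular area A_ann = π/4 × (236² − 169²) = 21310 mm^2
For equal Q, v ∝ 1/A, so v_ret/v_ext = A_cap/A_ann.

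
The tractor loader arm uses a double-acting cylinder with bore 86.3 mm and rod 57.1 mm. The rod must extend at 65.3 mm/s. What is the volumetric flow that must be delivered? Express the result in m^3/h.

Cap-side area A_cap = π/4 × (86.3 mm)² = 5849 mm^2
Q = A × v

Q ≈ 1.38 m^3/h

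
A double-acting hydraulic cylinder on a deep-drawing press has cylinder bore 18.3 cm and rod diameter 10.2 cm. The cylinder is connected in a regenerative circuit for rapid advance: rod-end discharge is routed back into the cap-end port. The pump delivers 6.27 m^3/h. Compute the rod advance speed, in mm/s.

In regeneration the rod-end outflow joins the pump flow into the cap end, so the net volume the pump must supply per unit advance equals the rod cross-section area.
Rod cross-section A_rod = π/4 × (10.2 cm)² = 81.71 cm^2
v = Q_pump / A_rod

v ≈ 213 mm/s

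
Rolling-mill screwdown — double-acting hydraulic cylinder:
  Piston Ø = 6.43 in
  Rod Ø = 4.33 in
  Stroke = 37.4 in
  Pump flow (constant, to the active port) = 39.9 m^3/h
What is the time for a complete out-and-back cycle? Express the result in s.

Cap-side area A_cap = π/4 × (6.43 in)² = 32.47 in^2
Rod-side annular area A_ann = π/4 × (6.43² − 4.33²) = 17.75 in^2
t_ext = A_cap·L/Q = 1.796 s
t_ret = A_ann·L/Q = 0.9813 s
t_cycle = t_ext + t_ret

t ≈ 2.78 s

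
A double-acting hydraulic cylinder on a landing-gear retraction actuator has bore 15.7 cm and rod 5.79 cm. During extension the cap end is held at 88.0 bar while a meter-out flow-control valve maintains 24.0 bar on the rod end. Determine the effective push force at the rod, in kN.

Cap-side area A_cap = π/4 × (15.7 cm)² = 193.6 cm^2
Rod-side annular area A_ann = π/4 × (15.7² − 5.79²) = 167.3 cm^2
Net thrust = P_cap·A_cap − P_rod·A_ann = 170.4 kN − 40.14 kN

F ≈ 130 kN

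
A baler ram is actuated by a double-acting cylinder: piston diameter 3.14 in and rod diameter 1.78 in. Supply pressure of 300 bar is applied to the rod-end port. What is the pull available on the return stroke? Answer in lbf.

F ≈ 22900 lbf

Rod-side annular area A_ann = π/4 × (3.14² − 1.78²) = 5.255 in^2
On retraction the pressure acts on the annular area (bore minus rod).
F = P × A_ann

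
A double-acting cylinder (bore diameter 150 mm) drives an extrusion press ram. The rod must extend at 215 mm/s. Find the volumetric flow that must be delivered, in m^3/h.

Q ≈ 13.7 m^3/h

Cap-side area A_cap = π/4 × (150 mm)² = 17670 mm^2
Q = A × v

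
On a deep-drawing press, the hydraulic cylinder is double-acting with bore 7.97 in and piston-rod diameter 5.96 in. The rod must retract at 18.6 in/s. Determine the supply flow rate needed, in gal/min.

Q ≈ 106 gal/min

Rod-side annular area A_ann = π/4 × (7.97² − 5.96²) = 21.99 in^2
Q = A × v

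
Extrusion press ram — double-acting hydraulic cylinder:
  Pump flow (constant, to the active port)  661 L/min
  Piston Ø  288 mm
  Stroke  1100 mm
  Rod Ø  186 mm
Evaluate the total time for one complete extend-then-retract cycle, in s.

Cap-side area A_cap = π/4 × (288 mm)² = 65140 mm^2
Rod-side annular area A_ann = π/4 × (288² − 186²) = 37970 mm^2
t_ext = A_cap·L/Q = 6.505 s
t_ret = A_ann·L/Q = 3.791 s
t_cycle = t_ext + t_ret

t ≈ 10.3 s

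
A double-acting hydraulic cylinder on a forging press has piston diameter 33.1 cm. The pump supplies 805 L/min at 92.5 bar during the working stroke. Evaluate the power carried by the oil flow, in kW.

Hydraulic power = P × Q

W ≈ 124 kW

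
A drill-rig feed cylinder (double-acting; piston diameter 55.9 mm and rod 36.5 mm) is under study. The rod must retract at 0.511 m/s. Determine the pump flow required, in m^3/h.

Q ≈ 2.59 m^3/h

Rod-side annular area A_ann = π/4 × (55.9² − 36.5²) = 1408 mm^2
Q = A × v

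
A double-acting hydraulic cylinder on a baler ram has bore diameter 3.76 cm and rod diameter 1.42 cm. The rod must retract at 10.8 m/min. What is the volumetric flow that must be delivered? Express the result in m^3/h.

Q ≈ 0.617 m^3/h

Rod-side annular area A_ann = π/4 × (3.76² − 1.42²) = 9.520 cm^2
Q = A × v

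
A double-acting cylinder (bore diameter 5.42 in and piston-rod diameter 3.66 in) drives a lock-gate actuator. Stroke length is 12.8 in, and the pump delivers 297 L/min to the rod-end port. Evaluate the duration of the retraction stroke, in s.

Rod-side annular area A_ann = π/4 × (5.42² − 3.66²) = 12.55 in^2
Swept volume V = A × L; t = V / Q = A·L / Q

t ≈ 0.532 s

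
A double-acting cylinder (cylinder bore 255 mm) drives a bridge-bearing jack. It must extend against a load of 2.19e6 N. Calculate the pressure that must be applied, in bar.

Cap-side area A_cap = π/4 × (255 mm)² = 51070 mm^2
P = F / A = 2.19e6 N / A

P ≈ 429 bar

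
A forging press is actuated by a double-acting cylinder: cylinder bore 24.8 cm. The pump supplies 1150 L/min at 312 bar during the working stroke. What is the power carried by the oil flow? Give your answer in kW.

W ≈ 598 kW

Hydraulic power = P × Q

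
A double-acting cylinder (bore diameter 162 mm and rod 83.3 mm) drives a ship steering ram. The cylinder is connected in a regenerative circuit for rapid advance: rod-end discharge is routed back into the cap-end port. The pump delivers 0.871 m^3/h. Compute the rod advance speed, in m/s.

v ≈ 0.0444 m/s

In regeneration the rod-end outflow joins the pump flow into the cap end, so the net volume the pump must supply per unit advance equals the rod cross-section area.
Rod cross-section A_rod = π/4 × (83.3 mm)² = 5450 mm^2
v = Q_pump / A_rod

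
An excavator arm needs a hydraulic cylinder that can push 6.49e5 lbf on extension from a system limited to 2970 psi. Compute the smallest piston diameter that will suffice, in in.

D ≈ 16.7 in

Extension force acts on the full piston face: F = P × (π/4)D².
D = √(4F / (πP)) = √(4 × 6.49e5 lbf / (π × 2970 psi))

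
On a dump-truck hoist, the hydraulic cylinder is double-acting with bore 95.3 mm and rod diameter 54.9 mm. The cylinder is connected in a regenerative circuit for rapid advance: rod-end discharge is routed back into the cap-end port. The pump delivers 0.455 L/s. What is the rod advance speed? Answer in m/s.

In regeneration the rod-end outflow joins the pump flow into the cap end, so the net volume the pump must supply per unit advance equals the rod cross-section area.
Rod cross-section A_rod = π/4 × (54.9 mm)² = 2367 mm^2
v = Q_pump / A_rod

v ≈ 0.192 m/s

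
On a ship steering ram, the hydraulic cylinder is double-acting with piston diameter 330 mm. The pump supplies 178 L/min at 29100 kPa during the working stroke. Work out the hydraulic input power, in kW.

Hydraulic power = P × Q

W ≈ 86.3 kW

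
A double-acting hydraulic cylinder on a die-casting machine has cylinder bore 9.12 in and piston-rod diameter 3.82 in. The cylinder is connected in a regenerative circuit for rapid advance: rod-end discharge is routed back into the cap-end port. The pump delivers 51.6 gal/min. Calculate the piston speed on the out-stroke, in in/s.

v ≈ 17.3 in/s

In regeneration the rod-end outflow joins the pump flow into the cap end, so the net volume the pump must supply per unit advance equals the rod cross-section area.
Rod cross-section A_rod = π/4 × (3.82 in)² = 11.46 in^2
v = Q_pump / A_rod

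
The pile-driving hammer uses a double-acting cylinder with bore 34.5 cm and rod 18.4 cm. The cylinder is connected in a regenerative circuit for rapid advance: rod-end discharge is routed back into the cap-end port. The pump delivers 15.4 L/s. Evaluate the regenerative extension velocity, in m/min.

In regeneration the rod-end outflow joins the pump flow into the cap end, so the net volume the pump must supply per unit advance equals the rod cross-section area.
Rod cross-section A_rod = π/4 × (18.4 cm)² = 265.9 cm^2
v = Q_pump / A_rod

v ≈ 34.7 m/min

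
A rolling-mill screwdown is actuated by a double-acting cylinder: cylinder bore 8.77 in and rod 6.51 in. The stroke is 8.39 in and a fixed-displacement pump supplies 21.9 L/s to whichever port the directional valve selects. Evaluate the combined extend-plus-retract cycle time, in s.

Cap-side area A_cap = π/4 × (8.77 in)² = 60.41 in^2
Rod-side annular area A_ann = π/4 × (8.77² − 6.51²) = 27.12 in^2
t_ext = A_cap·L/Q = 0.3792 s
t_ret = A_ann·L/Q = 0.1703 s
t_cycle = t_ext + t_ret

t ≈ 0.550 s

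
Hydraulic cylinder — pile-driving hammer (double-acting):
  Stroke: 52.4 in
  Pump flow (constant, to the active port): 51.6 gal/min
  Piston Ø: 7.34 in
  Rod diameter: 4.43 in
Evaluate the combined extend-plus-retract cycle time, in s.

t ≈ 18.3 s

Cap-side area A_cap = π/4 × (7.34 in)² = 42.31 in^2
Rod-side annular area A_ann = π/4 × (7.34² − 4.43²) = 26.90 in^2
t_ext = A_cap·L/Q = 11.16 s
t_ret = A_ann·L/Q = 7.095 s
t_cycle = t_ext + t_ret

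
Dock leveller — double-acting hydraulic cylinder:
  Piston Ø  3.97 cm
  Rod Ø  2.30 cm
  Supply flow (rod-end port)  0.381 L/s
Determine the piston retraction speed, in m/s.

Rod-side annular area A_ann = π/4 × (3.97² − 2.30²) = 8.224 cm^2
Flow into the rod-end port fills the annular volume.
v = Q / A

v ≈ 0.463 m/s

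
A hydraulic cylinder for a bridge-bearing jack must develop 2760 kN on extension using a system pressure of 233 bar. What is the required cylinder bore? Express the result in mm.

D ≈ 388 mm

Extension force acts on the full piston face: F = P × (π/4)D².
D = √(4F / (πP)) = √(4 × 2760 kN / (π × 233 bar))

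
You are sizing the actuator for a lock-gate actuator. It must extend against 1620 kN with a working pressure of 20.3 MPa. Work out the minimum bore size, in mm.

D ≈ 319 mm

Extension force acts on the full piston face: F = P × (π/4)D².
D = √(4F / (πP)) = √(4 × 1620 kN / (π × 20.3 MPa))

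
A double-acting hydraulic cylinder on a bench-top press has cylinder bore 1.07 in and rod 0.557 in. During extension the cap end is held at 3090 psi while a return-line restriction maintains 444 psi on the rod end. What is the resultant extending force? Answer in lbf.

Cap-side area A_cap = π/4 × (1.07 in)² = 0.8992 in^2
Rod-side annular area A_ann = π/4 × (1.07² − 0.557²) = 0.6555 in^2
Net thrust = P_cap·A_cap − P_rod·A_ann = 2779 lbf − 291.1 lbf

F ≈ 2490 lbf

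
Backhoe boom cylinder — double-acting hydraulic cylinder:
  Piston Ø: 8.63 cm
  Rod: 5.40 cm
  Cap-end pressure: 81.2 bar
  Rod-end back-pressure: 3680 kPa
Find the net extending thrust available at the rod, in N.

Cap-side area A_cap = π/4 × (8.63 cm)² = 58.49 cm^2
Rod-side annular area A_ann = π/4 × (8.63² − 5.40²) = 35.59 cm^2
Net thrust = P_cap·A_cap − P_rod·A_ann = 47500 N − 13100 N

F ≈ 34400 N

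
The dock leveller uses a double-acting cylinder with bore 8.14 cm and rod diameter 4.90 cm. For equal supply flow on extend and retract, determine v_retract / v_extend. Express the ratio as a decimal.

Cap-side area A_cap = π/4 × (8.14 cm)² = 52.04 cm^2
Rod-side annular area A_ann = π/4 × (8.14² − 4.90²) = 33.18 cm^2
For equal Q, v ∝ 1/A, so v_ret/v_ext = A_cap/A_ann.

v_ret/v_ext ≈ 1.57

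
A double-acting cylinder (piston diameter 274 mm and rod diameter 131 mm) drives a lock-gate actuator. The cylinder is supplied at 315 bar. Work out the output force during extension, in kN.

Cap-side area A_cap = π/4 × (274 mm)² = 58960 mm^2
F = P × A_cap = 315 bar × A_cap

F ≈ 1860 kN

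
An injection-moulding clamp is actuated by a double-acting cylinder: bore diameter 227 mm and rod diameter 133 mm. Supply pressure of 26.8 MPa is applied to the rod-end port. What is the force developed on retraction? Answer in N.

Rod-side annular area A_ann = π/4 × (227² − 133²) = 26580 mm^2
On retraction the pressure acts on the annular area (bore minus rod).
F = P × A_ann

F ≈ 7.12e5 N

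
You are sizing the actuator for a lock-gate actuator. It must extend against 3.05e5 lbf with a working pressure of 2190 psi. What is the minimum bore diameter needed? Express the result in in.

Extension force acts on the full piston face: F = P × (π/4)D².
D = √(4F / (πP)) = √(4 × 3.05e5 lbf / (π × 2190 psi))

D ≈ 13.3 in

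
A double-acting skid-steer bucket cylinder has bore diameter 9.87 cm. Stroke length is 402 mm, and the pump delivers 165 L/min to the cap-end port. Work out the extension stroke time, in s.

t ≈ 1.12 s

Cap-side area A_cap = π/4 × (9.87 cm)² = 76.51 cm^2
Swept volume V = A × L; t = V / Q = A·L / Q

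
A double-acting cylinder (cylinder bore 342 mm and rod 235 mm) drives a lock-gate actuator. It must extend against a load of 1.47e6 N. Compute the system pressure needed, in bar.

P ≈ 160 bar

Cap-side area A_cap = π/4 × (342 mm)² = 91860 mm^2
P = F / A = 1.47e6 N / A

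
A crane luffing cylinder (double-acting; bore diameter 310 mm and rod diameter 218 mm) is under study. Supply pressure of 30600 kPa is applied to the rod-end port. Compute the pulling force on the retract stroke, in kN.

Rod-side annular area A_ann = π/4 × (310² − 218²) = 38150 mm^2
On retraction the pressure acts on the annular area (bore minus rod).
F = P × A_ann

F ≈ 1170 kN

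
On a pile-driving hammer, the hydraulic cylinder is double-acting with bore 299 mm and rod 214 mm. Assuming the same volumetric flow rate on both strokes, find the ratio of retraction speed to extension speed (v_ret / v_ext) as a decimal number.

v_ret/v_ext ≈ 2.05

Cap-side area A_cap = π/4 × (299 mm)² = 70220 mm^2
Rod-side annular area A_ann = π/4 × (299² − 214²) = 34250 mm^2
For equal Q, v ∝ 1/A, so v_ret/v_ext = A_cap/A_ann.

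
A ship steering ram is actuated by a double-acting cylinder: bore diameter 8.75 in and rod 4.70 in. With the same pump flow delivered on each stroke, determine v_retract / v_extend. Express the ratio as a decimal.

Cap-side area A_cap = π/4 × (8.75 in)² = 60.13 in^2
Rod-side annular area A_ann = π/4 × (8.75² − 4.70²) = 42.78 in^2
For equal Q, v ∝ 1/A, so v_ret/v_ext = A_cap/A_ann.

v_ret/v_ext ≈ 1.41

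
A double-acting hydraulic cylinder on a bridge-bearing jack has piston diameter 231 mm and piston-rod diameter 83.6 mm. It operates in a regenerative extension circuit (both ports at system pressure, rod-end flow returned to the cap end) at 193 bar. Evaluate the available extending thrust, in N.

F ≈ 1.06e5 N

With equal pressure on both faces, forces on the annular region cancel; the net push is pressure × rod cross-section.
Rod cross-section A_rod = π/4 × (83.6 mm)² = 5489 mm^2
F = P × A_rod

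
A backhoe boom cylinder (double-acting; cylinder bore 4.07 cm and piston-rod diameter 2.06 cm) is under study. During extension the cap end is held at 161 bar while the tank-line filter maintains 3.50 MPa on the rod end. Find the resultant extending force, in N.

Cap-side area A_cap = π/4 × (4.07 cm)² = 13.01 cm^2
Rod-side annular area A_ann = π/4 × (4.07² − 2.06²) = 9.677 cm^2
Net thrust = P_cap·A_cap − P_rod·A_ann = 20950 N − 3387 N

F ≈ 17600 N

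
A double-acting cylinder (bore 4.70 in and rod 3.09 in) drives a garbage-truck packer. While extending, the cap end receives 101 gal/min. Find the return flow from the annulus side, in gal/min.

Q_out ≈ 57.3 gal/min

Cap-side area A_cap = π/4 × (4.70 in)² = 17.35 in^2
Rod-side annular area A_ann = π/4 × (4.70² − 3.09²) = 9.850 in^2
Piston speed v = Q_in/A_cap; rod-end outflow Q_out = v × A_ann = Q_in × A_ann/A_cap.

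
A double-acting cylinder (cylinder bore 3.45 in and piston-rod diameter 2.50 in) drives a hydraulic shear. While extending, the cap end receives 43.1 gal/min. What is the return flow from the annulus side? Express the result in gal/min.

Cap-side area A_cap = π/4 × (3.45 in)² = 9.348 in^2
Rod-side annular area A_ann = π/4 × (3.45² − 2.50²) = 4.439 in^2
Piston speed v = Q_in/A_cap; rod-end outflow Q_out = v × A_ann = Q_in × A_ann/A_cap.

Q_out ≈ 20.5 gal/min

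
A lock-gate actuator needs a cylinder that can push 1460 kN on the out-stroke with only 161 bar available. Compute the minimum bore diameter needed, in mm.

D ≈ 340 mm

Extension force acts on the full piston face: F = P × (π/4)D².
D = √(4F / (πP)) = √(4 × 1460 kN / (π × 161 bar))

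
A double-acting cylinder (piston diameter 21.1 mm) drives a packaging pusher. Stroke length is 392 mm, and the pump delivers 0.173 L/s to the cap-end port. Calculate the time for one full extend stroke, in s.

t ≈ 0.792 s

Cap-side area A_cap = π/4 × (21.1 mm)² = 349.7 mm^2
Swept volume V = A × L; t = V / Q = A·L / Q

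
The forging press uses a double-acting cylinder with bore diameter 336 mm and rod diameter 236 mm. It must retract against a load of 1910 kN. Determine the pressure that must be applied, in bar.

P ≈ 425 bar

Rod-side annular area A_ann = π/4 × (336² − 236²) = 44920 mm^2
Retraction: pressure acts on the annular area.
P = F / A = 1910 kN / A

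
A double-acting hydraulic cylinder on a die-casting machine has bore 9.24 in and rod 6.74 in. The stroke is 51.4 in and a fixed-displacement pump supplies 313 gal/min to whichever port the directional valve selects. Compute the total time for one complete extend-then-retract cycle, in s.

t ≈ 4.20 s

Cap-side area A_cap = π/4 × (9.24 in)² = 67.06 in^2
Rod-side annular area A_ann = π/4 × (9.24² − 6.74²) = 31.38 in^2
t_ext = A_cap·L/Q = 2.860 s
t_ret = A_ann·L/Q = 1.338 s
t_cycle = t_ext + t_ret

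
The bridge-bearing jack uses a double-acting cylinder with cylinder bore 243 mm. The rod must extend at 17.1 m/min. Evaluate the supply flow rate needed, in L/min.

Q ≈ 793 L/min

Cap-side area A_cap = π/4 × (243 mm)² = 46380 mm^2
Q = A × v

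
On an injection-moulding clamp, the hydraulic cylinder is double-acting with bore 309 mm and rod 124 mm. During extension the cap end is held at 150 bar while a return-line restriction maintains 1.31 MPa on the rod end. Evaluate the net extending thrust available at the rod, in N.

F ≈ 1.04e6 N

Cap-side area A_cap = π/4 × (309 mm)² = 74990 mm^2
Rod-side annular area A_ann = π/4 × (309² − 124²) = 62910 mm^2
Net thrust = P_cap·A_cap − P_rod·A_ann = 1.125e6 N − 82420 N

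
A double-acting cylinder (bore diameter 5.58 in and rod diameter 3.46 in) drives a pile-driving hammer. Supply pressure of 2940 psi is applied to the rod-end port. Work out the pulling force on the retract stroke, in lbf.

F ≈ 44300 lbf

Rod-side annular area A_ann = π/4 × (5.58² − 3.46²) = 15.05 in^2
On retraction the pressure acts on the annular area (bore minus rod).
F = P × A_ann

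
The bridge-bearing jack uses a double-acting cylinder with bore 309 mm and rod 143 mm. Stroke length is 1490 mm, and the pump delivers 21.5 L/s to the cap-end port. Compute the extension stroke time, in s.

t ≈ 5.20 s

Cap-side area A_cap = π/4 × (309 mm)² = 74990 mm^2
Swept volume V = A × L; t = V / Q = A·L / Q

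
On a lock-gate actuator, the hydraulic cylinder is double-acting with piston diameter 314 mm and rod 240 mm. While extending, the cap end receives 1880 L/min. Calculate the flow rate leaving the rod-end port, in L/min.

Cap-side area A_cap = π/4 × (314 mm)² = 77440 mm^2
Rod-side annular area A_ann = π/4 × (314² − 240²) = 32200 mm^2
Piston speed v = Q_in/A_cap; rod-end outflow Q_out = v × A_ann = Q_in × A_ann/A_cap.

Q_out ≈ 782 L/min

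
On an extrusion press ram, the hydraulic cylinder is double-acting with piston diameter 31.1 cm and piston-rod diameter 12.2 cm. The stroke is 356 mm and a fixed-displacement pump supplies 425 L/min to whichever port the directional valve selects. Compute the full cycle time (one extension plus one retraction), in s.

Cap-side area A_cap = π/4 × (31.1 cm)² = 759.6 cm^2
Rod-side annular area A_ann = π/4 × (31.1² − 12.2²) = 642.7 cm^2
t_ext = A_cap·L/Q = 3.818 s
t_ret = A_ann·L/Q = 3.230 s
t_cycle = t_ext + t_ret

t ≈ 7.05 s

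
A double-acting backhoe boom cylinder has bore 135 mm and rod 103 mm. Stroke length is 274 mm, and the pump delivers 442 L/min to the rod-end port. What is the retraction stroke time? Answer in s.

Rod-side annular area A_ann = π/4 × (135² − 103²) = 5982 mm^2
Swept volume V = A × L; t = V / Q = A·L / Q

t ≈ 0.222 s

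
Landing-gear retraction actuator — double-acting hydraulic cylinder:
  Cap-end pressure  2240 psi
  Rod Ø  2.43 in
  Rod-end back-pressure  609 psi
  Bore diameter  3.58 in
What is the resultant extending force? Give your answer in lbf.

Cap-side area A_cap = π/4 × (3.58 in)² = 10.07 in^2
Rod-side annular area A_ann = π/4 × (3.58² − 2.43²) = 5.428 in^2
Net thrust = P_cap·A_cap − P_rod·A_ann = 22550 lbf − 3306 lbf

F ≈ 19200 lbf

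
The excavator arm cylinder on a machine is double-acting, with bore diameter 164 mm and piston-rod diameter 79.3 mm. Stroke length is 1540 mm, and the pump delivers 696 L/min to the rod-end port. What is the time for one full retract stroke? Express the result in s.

t ≈ 2.15 s

Rod-side annular area A_ann = π/4 × (164² − 79.3²) = 16190 mm^2
Swept volume V = A × L; t = V / Q = A·L / Q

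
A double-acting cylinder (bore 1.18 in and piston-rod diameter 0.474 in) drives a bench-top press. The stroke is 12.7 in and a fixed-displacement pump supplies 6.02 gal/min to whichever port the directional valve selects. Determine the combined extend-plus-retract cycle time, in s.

t ≈ 1.10 s

Cap-side area A_cap = π/4 × (1.18 in)² = 1.094 in^2
Rod-side annular area A_ann = π/4 × (1.18² − 0.474²) = 0.9171 in^2
t_ext = A_cap·L/Q = 0.5992 s
t_ret = A_ann·L/Q = 0.5025 s
t_cycle = t_ext + t_ret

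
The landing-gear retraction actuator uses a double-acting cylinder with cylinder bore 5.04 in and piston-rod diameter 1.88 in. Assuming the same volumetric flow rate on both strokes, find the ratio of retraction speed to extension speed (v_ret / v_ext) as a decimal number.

v_ret/v_ext ≈ 1.16

Cap-side area A_cap = π/4 × (5.04 in)² = 19.95 in^2
Rod-side annular area A_ann = π/4 × (5.04² − 1.88²) = 17.17 in^2
For equal Q, v ∝ 1/A, so v_ret/v_ext = A_cap/A_ann.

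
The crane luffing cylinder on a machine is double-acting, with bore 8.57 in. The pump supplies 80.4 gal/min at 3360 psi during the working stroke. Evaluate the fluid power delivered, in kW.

W ≈ 118 kW

Hydraulic power = P × Q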